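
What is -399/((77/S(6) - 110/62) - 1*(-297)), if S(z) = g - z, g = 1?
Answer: -61845/43373 ≈ -1.4259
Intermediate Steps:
S(z) = 1 - z
-399/((77/S(6) - 110/62) - 1*(-297)) = -399/((77/(1 - 1*6) - 110/62) - 1*(-297)) = -399/((77/(1 - 6) - 110*1/62) + 297) = -399/((77/(-5) - 55/31) + 297) = -399/((77*(-⅕) - 55/31) + 297) = -399/((-77/5 - 55/31) + 297) = -399/(-2662/155 + 297) = -399/43373/155 = -399*155/43373 = -61845/43373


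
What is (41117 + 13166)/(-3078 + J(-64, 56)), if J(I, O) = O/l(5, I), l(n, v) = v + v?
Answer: -868528/49255 ≈ -17.633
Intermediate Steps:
l(n, v) = 2*v
J(I, O) = O/(2*I) (J(I, O) = O/((2*I)) = O*(1/(2*I)) = O/(2*I))
(41117 + 13166)/(-3078 + J(-64, 56)) = (41117 + 13166)/(-3078 + (½)*56/(-64)) = 54283/(-3078 + (½)*56*(-1/64)) = 54283/(-3078 - 7/16) = 54283/(-49255/16) = 54283*(-16/49255) = -868528/49255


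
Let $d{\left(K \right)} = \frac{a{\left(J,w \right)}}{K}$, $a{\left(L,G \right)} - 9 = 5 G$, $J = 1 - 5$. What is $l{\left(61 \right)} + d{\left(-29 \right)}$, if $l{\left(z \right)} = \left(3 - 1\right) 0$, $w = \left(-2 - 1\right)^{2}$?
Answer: $- \frac{54}{29} \approx -1.8621$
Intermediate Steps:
$w = 9$ ($w = \left(-3\right)^{2} = 9$)
$J = -4$ ($J = 1 - 5 = -4$)
$a{\left(L,G \right)} = 9 + 5 G$
$l{\left(z \right)} = 0$ ($l{\left(z \right)} = 2 \cdot 0 = 0$)
$d{\left(K \right)} = \frac{54}{K}$ ($d{\left(K \right)} = \frac{9 + 5 \cdot 9}{K} = \frac{9 + 45}{K} = \frac{54}{K}$)
$l{\left(61 \right)} + d{\left(-29 \right)} = 0 + \frac{54}{-29} = 0 + 54 \left(- \frac{1}{29}\right) = 0 - \frac{54}{29} = - \frac{54}{29}$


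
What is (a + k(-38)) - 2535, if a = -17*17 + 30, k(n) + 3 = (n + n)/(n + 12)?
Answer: -36323/13 ≈ -2794.1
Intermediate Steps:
k(n) = -3 + 2*n/(12 + n) (k(n) = -3 + (n + n)/(n + 12) = -3 + (2*n)/(12 + n) = -3 + 2*n/(12 + n))
a = -259 (a = -289 + 30 = -259)
(a + k(-38)) - 2535 = (-259 + (-36 - 1*(-38))/(12 - 38)) - 2535 = (-259 + (-36 + 38)/(-26)) - 2535 = (-259 - 1/26*2) - 2535 = (-259 - 1/13) - 2535 = -3368/13 - 2535 = -36323/13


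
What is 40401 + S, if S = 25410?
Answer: 65811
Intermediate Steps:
40401 + S = 40401 + 25410 = 65811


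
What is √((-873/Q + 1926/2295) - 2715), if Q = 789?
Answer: I*√12212496126870/67065 ≈ 52.108*I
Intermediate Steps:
√((-873/Q + 1926/2295) - 2715) = √((-873/789 + 1926/2295) - 2715) = √((-873*1/789 + 1926*(1/2295)) - 2715) = √((-291/263 + 214/255) - 2715) = √(-17923/67065 - 2715) = √(-182099398/67065) = I*√12212496126870/67065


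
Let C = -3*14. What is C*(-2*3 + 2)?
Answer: 168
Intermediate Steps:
C = -42
C*(-2*3 + 2) = -42*(-2*3 + 2) = -42*(-6 + 2) = -42*(-4) = 168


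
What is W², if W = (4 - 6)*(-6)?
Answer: 144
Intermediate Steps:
W = 12 (W = -2*(-6) = 12)
W² = 12² = 144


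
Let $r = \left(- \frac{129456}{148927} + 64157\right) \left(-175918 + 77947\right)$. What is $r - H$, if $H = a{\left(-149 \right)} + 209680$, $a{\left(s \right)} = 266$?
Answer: $- \frac{936103031939535}{148927} \approx -6.2856 \cdot 10^{9}$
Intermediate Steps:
$H = 209946$ ($H = 266 + 209680 = 209946$)
$r = - \frac{936071765311593}{148927}$ ($r = \left(\left(-129456\right) \frac{1}{148927} + 64157\right) \left(-97971\right) = \left(- \frac{129456}{148927} + 64157\right) \left(-97971\right) = \frac{9554580083}{148927} \left(-97971\right) = - \frac{936071765311593}{148927} \approx -6.2854 \cdot 10^{9}$)
$r - H = - \frac{936071765311593}{148927} - 209946 = - \frac{936103031939535}{148927}$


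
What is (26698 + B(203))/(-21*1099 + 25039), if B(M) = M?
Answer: 549/40 ≈ 13.725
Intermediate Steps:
(26698 + B(203))/(-21*1099 + 25039) = (26698 + 203)/(-21*1099 + 25039) = 26901/(-23079 + 25039) = 26901/1960 = 26901*(1/1960) = 549/40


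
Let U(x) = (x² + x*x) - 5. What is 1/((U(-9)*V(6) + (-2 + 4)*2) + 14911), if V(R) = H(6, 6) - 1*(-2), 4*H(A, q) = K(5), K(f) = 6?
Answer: 2/30929 ≈ 6.4664e-5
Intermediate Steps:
H(A, q) = 3/2 (H(A, q) = (¼)*6 = 3/2)
U(x) = -5 + 2*x² (U(x) = (x² + x²) - 5 = 2*x² - 5 = -5 + 2*x²)
V(R) = 7/2 (V(R) = 3/2 - 1*(-2) = 3/2 + 2 = 7/2)
1/((U(-9)*V(6) + (-2 + 4)*2) + 14911) = 1/(((-5 + 2*(-9)²)*(7/2) + (-2 + 4)*2) + 14911) = 1/(((-5 + 2*81)*(7/2) + 2*2) + 14911) = 1/(((-5 + 162)*(7/2) + 4) + 14911) = 1/((157*(7/2) + 4) + 14911) = 1/((1099/2 + 4) + 14911) = 1/(1107/2 + 14911) = 1/(30929/2) = 2/30929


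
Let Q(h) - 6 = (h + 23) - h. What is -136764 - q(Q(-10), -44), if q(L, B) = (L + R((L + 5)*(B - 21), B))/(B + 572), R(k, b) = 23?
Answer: -18052861/132 ≈ -1.3676e+5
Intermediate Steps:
Q(h) = 29 (Q(h) = 6 + ((h + 23) - h) = 6 + ((23 + h) - h) = 6 + 23 = 29)
q(L, B) = (23 + L)/(572 + B) (q(L, B) = (L + 23)/(B + 572) = (23 + L)/(572 + B))
-136764 - q(Q(-10), -44) = -136764 - (23 + 29)/(572 - 44) = -136764 - 52/528 = -136764 - 1*13/132 = -136764 - 13/132 = -18052861/132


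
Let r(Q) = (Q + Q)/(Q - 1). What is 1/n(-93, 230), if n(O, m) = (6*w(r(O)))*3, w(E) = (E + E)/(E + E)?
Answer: 1/18 ≈ 0.055556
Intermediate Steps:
r(Q) = 2*Q/(-1 + Q) (r(Q) = (2*Q)/(-1 + Q) = 2*Q/(-1 + Q))
w(E) = 1 (w(E) = (2*E)/((2*E)) = (2*E)*(1/(2*E)) = 1)
n(O, m) = 18 (n(O, m) = (6*1)*3 = 6*3 = 18)
1/n(-93, 230) = 1/18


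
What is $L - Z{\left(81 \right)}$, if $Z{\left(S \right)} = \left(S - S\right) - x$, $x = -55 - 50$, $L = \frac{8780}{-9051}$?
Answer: $- \frac{959135}{9051} \approx -105.97$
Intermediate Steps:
$L = - \frac{8780}{9051}$ ($L = 8780 \left(- \frac{1}{9051}\right) = - \frac{8780}{9051} \approx -0.97006$)
$x = -105$ ($x = -55 - 50 = -105$)
$Z{\left(S \right)} = 105$ ($Z{\left(S \right)} = \left(S - S\right) - -105 = 0 + 105 = 105$)
$L - Z{\left(81 \right)} = - \frac{8780}{9051} - 105 = - \frac{959135}{9051}$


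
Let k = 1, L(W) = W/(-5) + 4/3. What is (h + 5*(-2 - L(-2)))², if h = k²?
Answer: 2809/9 ≈ 312.11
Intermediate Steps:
L(W) = 4/3 - W/5 (L(W) = W*(-⅕) + 4*(⅓) = -W/5 + 4/3 = 4/3 - W/5)
h = 1 (h = 1² = 1)
(h + 5*(-2 - L(-2)))² = (1 + 5*(-2 - (4/3 - ⅕*(-2))))² = (1 + 5*(-2 - (4/3 + ⅖)))² = (1 + 5*(-2 - 1*26/15))² = (1 + 5*(-2 - 26/15))² = (1 + 5*(-56/15))² = (1 - 56/3)² = (-53/3)² = 2809/9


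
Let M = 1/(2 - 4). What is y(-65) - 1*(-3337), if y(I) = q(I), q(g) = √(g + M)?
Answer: 3337 + I*√262/2 ≈ 3337.0 + 8.0932*I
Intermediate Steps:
M = -½ (M = 1/(-2) = -½ ≈ -0.50000)
q(g) = √(-½ + g) (q(g) = √(g - ½) = √(-½ + g))
y(I) = √(-2 + 4*I)/2
y(-65) - 1*(-3337) = √(-2 + 4*(-65))/2 - 1*(-3337) = √(-2 - 260)/2 + 3337 = √(-262)/2 + 3337 = (I*√262)/2 + 3337 = I*√262/2 + 3337 = 3337 + I*√262/2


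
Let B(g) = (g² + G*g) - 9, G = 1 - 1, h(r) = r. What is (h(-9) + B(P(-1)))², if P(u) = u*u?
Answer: 289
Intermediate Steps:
P(u) = u²
G = 0
B(g) = -9 + g² (B(g) = (g² + 0*g) - 9 = (g² + 0) - 9 = g² - 9 = -9 + g²)
(h(-9) + B(P(-1)))² = (-9 + (-9 + ((-1)²)²))² = (-9 + (-9 + 1²))² = (-9 + (-9 + 1))² = (-9 - 8)² = (-17)² = 289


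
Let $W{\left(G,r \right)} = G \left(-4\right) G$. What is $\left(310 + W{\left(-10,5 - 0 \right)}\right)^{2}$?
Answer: $8100$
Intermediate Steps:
$W{\left(G,r \right)} = - 4 G^{2}$ ($W{\left(G,r \right)} = - 4 G G = - 4 G^{2}$)
$\left(310 + W{\left(-10,5 - 0 \right)}\right)^{2} = \left(310 - 4 \left(-10\right)^{2}\right)^{2} = \left(310 - 400\right)^{2} = \left(-90\right)^{2} = 8100$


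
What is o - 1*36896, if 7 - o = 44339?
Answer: -81228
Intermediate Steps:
o = -44332 (o = 7 - 1*44339 = 7 - 44339 = -44332)
o - 1*36896 = -44332 - 1*36896 = -44332 - 36896 = -81228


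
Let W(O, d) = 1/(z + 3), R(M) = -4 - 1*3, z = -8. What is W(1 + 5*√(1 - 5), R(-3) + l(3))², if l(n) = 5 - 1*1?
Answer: 1/25 ≈ 0.040000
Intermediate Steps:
R(M) = -7 (R(M) = -4 - 3 = -7)
l(n) = 4 (l(n) = 5 - 1 = 4)
W(O, d) = -⅕ (W(O, d) = 1/(-8 + 3) = 1/(-5) = -⅕)
W(1 + 5*√(1 - 5), R(-3) + l(3))² = (-⅕)² = 1/25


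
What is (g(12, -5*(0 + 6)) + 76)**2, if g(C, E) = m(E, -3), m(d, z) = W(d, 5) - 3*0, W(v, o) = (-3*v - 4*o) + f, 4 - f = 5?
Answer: 21025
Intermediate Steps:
f = -1 (f = 4 - 1*5 = 4 - 5 = -1)
W(v, o) = -1 - 4*o - 3*v (W(v, o) = (-3*v - 4*o) - 1 = (-4*o - 3*v) - 1 = -1 - 4*o - 3*v)
m(d, z) = -21 - 3*d (m(d, z) = (-1 - 4*5 - 3*d) - 3*0 = (-1 - 20 - 3*d) + 0 = (-21 - 3*d) + 0 = -21 - 3*d)
g(C, E) = -21 - 3*E
(g(12, -5*(0 + 6)) + 76)**2 = ((-21 - (-15)*(0 + 6)) + 76)**2 = ((-21 - (-15)*6) + 76)**2 = ((-21 - 3*(-30)) + 76)**2 = ((-21 + 90) + 76)**2 = (69 + 76)**2 = 145**2 = 21025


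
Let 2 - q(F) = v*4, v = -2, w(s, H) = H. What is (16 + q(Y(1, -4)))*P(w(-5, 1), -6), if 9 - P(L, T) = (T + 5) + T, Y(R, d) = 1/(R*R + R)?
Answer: 416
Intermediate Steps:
Y(R, d) = 1/(R + R²) (Y(R, d) = 1/(R² + R) = 1/(R + R²))
q(F) = 10 (q(F) = 2 - (-2)*4 = 2 - 1*(-8) = 2 + 8 = 10)
P(L, T) = 4 - 2*T (P(L, T) = 9 - ((T + 5) + T) = 9 - ((5 + T) + T) = 9 - (5 + 2*T) = 9 + (-5 - 2*T) = 4 - 2*T)
(16 + q(Y(1, -4)))*P(w(-5, 1), -6) = (16 + 10)*(4 - 2*(-6)) = 26*(4 + 12) = 26*16 = 416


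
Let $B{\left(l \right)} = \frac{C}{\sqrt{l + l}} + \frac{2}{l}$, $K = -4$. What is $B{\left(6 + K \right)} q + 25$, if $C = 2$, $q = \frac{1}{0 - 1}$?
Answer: $23$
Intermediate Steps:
$q = -1$ ($q = \frac{1}{-1} = -1$)
$B{\left(l \right)} = \frac{2}{l} + \frac{\sqrt{2}}{\sqrt{l}}$ ($B{\left(l \right)} = \frac{2}{\sqrt{l + l}} + \frac{2}{l} = \frac{2}{\sqrt{2 l}} + \frac{2}{l} = \frac{2}{\sqrt{2} \sqrt{l}} + \frac{2}{l} = 2 \frac{\sqrt{2}}{2 \sqrt{l}} + \frac{2}{l} = \frac{\sqrt{2}}{\sqrt{l}} + \frac{2}{l} = \frac{2}{l} + \frac{\sqrt{2}}{\sqrt{l}}$)
$B{\left(6 + K \right)} q + 25 = \left(\frac{2}{6 - 4} + \frac{\sqrt{2}}{\sqrt{6 - 4}}\right) \left(-1\right) + 25 = \left(\frac{2}{2} + \frac{\sqrt{2}}{\sqrt{2}}\right) \left(-1\right) + 25 = \left(2 \cdot \frac{1}{2} + \sqrt{2} \frac{\sqrt{2}}{2}\right) \left(-1\right) + 25 = \left(1 + 1\right) \left(-1\right) + 25 = 2 \left(-1\right) + 25 = -2 + 25 = 23$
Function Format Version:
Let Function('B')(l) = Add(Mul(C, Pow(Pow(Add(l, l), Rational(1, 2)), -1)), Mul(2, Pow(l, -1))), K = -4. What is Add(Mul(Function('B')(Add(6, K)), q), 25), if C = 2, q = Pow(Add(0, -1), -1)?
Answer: 23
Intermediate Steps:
q = -1 (q = Pow(-1, -1) = -1)
Function('B')(l) = Add(Mul(2, Pow(l, -1)), Mul(Pow(2, Rational(1, 2)), Pow(l, Rational(-1, 2)))) (Function('B')(l) = Add(Mul(2, Pow(Pow(Add(l, l), Rational(1, 2)), -1)), Mul(2, Pow(l, -1))) = Add(Mul(2, Pow(Pow(Mul(2, l), Rational(1, 2)), -1)), Mul(2, Pow(l, -1))) = Add(Mul(2, Pow(Mul(Pow(2, Rational(1, 2)), Pow(l, Rational(1, 2))), -1)), Mul(2, Pow(l, -1))) = Add(Mul(2, Mul(Rational(1, 2), Pow(2, Rational(1, 2)), Pow(l, Rational(-1, 2)))), Mul(2, Pow(l, -1))) = Add(Mul(Pow(2, Rational(1, 2)), Pow(l, Rational(-1, 2))), Mul(2, Pow(l, -1))) = Add(Mul(2, Pow(l, -1)), Mul(Pow(2, Rational(1, 2)), Pow(l, Rational(-1, 2)))))
Add(Mul(Function('B')(Add(6, K)), q), 25) = Add(Mul(Add(Mul(2, Pow(Add(6, -4), -1)), Mul(Pow(2, Rational(1, 2)), Pow(Add(6, -4), Rational(-1, 2)))), -1), 25) = Add(Mul(Add(Mul(2, Pow(2, -1)), Mul(Pow(2, Rational(1, 2)), Pow(2, Rational(-1, 2)))), -1), 25) = Add(Mul(Add(Mul(2, Rational(1, 2)), Mul(Pow(2, Rational(1, 2)), Mul(Rational(1, 2), Pow(2, Rational(1, 2))))), -1), 25) = Add(Mul(Add(1, 1), -1), 25) = Add(Mul(2, -1), 25) = Add(-2, 25) = 23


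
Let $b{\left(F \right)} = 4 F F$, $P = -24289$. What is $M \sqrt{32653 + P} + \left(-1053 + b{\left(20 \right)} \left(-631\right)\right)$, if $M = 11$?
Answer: $-1010653 + 22 \sqrt{2091} \approx -1.0096 \cdot 10^{6}$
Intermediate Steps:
$b{\left(F \right)} = 4 F^{2}$
$M \sqrt{32653 + P} + \left(-1053 + b{\left(20 \right)} \left(-631\right)\right) = 11 \sqrt{32653 - 24289} + \left(-1053 + 4 \cdot 20^{2} \left(-631\right)\right) = 11 \sqrt{8364} + \left(-1053 + 4 \cdot 400 \left(-631\right)\right) = 11 \cdot 2 \sqrt{2091} + \left(-1053 + 1600 \left(-631\right)\right) = 22 \sqrt{2091} - 1010653 = -1010653 + 22 \sqrt{2091}$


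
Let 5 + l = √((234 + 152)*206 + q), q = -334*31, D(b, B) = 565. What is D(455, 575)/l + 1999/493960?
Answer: 1533641863/34150912520 + 565*√69162/69137 ≈ 2.1941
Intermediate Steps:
q = -10354
l = -5 + √69162 (l = -5 + √((234 + 152)*206 - 10354) = -5 + √(386*206 - 10354) = -5 + √(79516 - 10354) = -5 + √69162 ≈ 257.99)
D(455, 575)/l + 1999/493960 = 565/(-5 + √69162) + 1999/493960 = 1999/493960 + 565/(-5 + √69162)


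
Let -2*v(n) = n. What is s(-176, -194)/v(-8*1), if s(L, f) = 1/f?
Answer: -1/776 ≈ -0.0012887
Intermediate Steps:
v(n) = -n/2
s(-176, -194)/v(-8*1) = 1/((-194)*((-(-4)))) = -1/(194*((-1/2*(-8)))) = -1/194/4 = -1/194*1/4 = -1/776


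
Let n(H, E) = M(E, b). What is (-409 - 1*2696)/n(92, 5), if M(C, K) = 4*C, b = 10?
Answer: -621/4 ≈ -155.25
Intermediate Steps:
n(H, E) = 4*E
(-409 - 1*2696)/n(92, 5) = (-409 - 1*2696)/((4*5)) = (-409 - 2696)/20 = -3105*1/20 = -621/4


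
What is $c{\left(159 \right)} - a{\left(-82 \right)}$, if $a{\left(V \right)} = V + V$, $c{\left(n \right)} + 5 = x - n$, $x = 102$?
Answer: $102$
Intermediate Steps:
$c{\left(n \right)} = 97 - n$ ($c{\left(n \right)} = -5 - \left(-102 + n\right) = 97 - n$)
$a{\left(V \right)} = 2 V$
$c{\left(159 \right)} - a{\left(-82 \right)} = \left(97 - 159\right) - 2 \left(-82\right) = \left(97 - 159\right) - -164 = -62 + 164 = 102$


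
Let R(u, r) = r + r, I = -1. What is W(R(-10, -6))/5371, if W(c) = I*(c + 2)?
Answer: 10/5371 ≈ 0.0018618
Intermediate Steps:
R(u, r) = 2*r
W(c) = -2 - c (W(c) = -(c + 2) = -(2 + c) = -2 - c)
W(R(-10, -6))/5371 = (-2 - 2*(-6))/5371 = (-2 - 1*(-12))*(1/5371) = (-2 + 12)*(1/5371) = 10*(1/5371) = 10/5371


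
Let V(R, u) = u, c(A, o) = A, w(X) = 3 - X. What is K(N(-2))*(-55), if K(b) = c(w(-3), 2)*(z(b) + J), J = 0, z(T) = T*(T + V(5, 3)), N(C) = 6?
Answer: -17820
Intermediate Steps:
z(T) = T*(3 + T) (z(T) = T*(T + 3) = T*(3 + T))
K(b) = 6*b*(3 + b) (K(b) = (3 - 1*(-3))*(b*(3 + b) + 0) = (3 + 3)*(b*(3 + b)) = 6*(b*(3 + b)) = 6*b*(3 + b))
K(N(-2))*(-55) = (6*6*(3 + 6))*(-55) = (6*6*9)*(-55) = 324*(-55) = -17820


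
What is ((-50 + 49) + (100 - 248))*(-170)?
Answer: 25330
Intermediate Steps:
((-50 + 49) + (100 - 248))*(-170) = (-1 - 148)*(-170) = -149*(-170) = 25330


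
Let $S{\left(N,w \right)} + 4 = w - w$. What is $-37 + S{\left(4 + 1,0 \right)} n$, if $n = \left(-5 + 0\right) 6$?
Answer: $83$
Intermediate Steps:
$S{\left(N,w \right)} = -4$ ($S{\left(N,w \right)} = -4 + \left(w - w\right) = -4 + 0 = -4$)
$n = -30$ ($n = \left(-5\right) 6 = -30$)
$-37 + S{\left(4 + 1,0 \right)} n = -37 - -120 = -37 + 120 = 83$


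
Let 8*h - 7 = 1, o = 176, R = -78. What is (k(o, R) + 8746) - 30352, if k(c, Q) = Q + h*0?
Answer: -21684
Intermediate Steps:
h = 1 (h = 7/8 + (⅛)*1 = 7/8 + ⅛ = 1)
k(c, Q) = Q (k(c, Q) = Q + 1*0 = Q + 0 = Q)
(k(o, R) + 8746) - 30352 = (-78 + 8746) - 30352 = 8668 - 30352 = -21684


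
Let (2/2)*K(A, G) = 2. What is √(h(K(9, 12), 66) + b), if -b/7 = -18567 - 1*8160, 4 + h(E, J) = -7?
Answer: √187078 ≈ 432.52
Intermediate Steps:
K(A, G) = 2
h(E, J) = -11 (h(E, J) = -4 - 7 = -11)
b = 187089 (b = -7*(-18567 - 1*8160) = -7*(-18567 - 8160) = -7*(-26727) = 187089)
√(h(K(9, 12), 66) + b) = √(-11 + 187089) = √187078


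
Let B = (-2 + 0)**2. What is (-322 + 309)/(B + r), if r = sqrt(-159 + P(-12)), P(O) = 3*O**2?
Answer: 52/257 - 13*sqrt(273)/257 ≈ -0.63344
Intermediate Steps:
r = sqrt(273) (r = sqrt(-159 + 3*(-12)**2) = sqrt(-159 + 3*144) = sqrt(-159 + 432) = sqrt(273) ≈ 16.523)
B = 4 (B = (-2)**2 = 4)
(-322 + 309)/(B + r) = (-322 + 309)/(4 + sqrt(273)) = -13/(4 + sqrt(273))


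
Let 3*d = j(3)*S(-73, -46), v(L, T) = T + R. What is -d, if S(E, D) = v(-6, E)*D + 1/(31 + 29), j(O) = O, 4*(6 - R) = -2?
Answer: -183541/60 ≈ -3059.0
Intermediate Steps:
R = 13/2 (R = 6 - ¼*(-2) = 6 + ½ = 13/2 ≈ 6.5000)
v(L, T) = 13/2 + T (v(L, T) = T + 13/2 = 13/2 + T)
S(E, D) = 1/60 + D*(13/2 + E) (S(E, D) = (13/2 + E)*D + 1/(31 + 29) = D*(13/2 + E) + 1/60 = 1/60 + D*(13/2 + E))
d = 183541/60 (d = (3*(1/60 + (½)*(-46)*(13 + 2*(-73))))/3 = (3*(1/60 + (½)*(-46)*(13 - 146)))/3 = (3*(1/60 + (½)*(-46)*(-133)))/3 = (3*(1/60 + 3059))/3 = (3*(183541/60))/3 = (⅓)*(183541/20) = 183541/60 ≈ 3059.0)
-d = -1*183541/60 = -183541/60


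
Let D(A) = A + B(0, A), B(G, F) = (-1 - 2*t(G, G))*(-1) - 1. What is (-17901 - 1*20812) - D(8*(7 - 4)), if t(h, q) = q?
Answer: -38737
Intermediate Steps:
B(G, F) = 2*G (B(G, F) = (-1 - 2*G)*(-1) - 1 = (1 + 2*G) - 1 = 2*G)
D(A) = A (D(A) = A + 2*0 = A + 0 = A)
(-17901 - 1*20812) - D(8*(7 - 4)) = (-17901 - 1*20812) - 8*(7 - 4) = (-17901 - 20812) - 8*3 = -38713 - 1*24 = -38713 - 24 = -38737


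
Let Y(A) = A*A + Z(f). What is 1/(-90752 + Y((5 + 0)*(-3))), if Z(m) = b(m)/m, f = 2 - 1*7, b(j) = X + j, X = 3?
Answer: -5/452633 ≈ -1.1046e-5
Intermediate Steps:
b(j) = 3 + j
f = -5 (f = 2 - 7 = -5)
Z(m) = (3 + m)/m
Y(A) = ⅖ + A² (Y(A) = A*A + (3 - 5)/(-5) = A² - ⅕*(-2) = A² + ⅖ = ⅖ + A²)
1/(-90752 + Y((5 + 0)*(-3))) = 1/(-90752 + (⅖ + ((5 + 0)*(-3))²)) = 1/(-90752 + (⅖ + (5*(-3))²)) = 1/(-90752 + (⅖ + (-15)²)) = 1/(-90752 + (⅖ + 225)) = 1/(-90752 + 1127/5) = 1/(-452633/5) = -5/452633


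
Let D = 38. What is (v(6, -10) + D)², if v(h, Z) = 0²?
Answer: 1444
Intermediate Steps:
v(h, Z) = 0
(v(6, -10) + D)² = (0 + 38)² = 38² = 1444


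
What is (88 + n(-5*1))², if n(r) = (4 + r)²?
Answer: 7921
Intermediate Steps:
(88 + n(-5*1))² = (88 + (4 - 5*1)²)² = (88 + (4 - 5)²)² = (88 + (-1)²)² = (88 + 1)² = 89² = 7921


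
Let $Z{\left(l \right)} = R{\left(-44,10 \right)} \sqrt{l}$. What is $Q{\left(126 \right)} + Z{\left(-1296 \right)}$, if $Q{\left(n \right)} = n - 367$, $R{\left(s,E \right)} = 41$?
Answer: $-241 + 1476 i \approx -241.0 + 1476.0 i$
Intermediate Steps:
$Q{\left(n \right)} = -367 + n$ ($Q{\left(n \right)} = n - 367 = -367 + n$)
$Z{\left(l \right)} = 41 \sqrt{l}$
$Q{\left(126 \right)} + Z{\left(-1296 \right)} = \left(-367 + 126\right) + 41 \sqrt{-1296} = -241 + 41 \cdot 36 i = -241 + 1476 i$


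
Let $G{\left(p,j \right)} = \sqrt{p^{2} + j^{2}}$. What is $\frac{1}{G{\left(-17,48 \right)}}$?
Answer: $\frac{\sqrt{2593}}{2593} \approx 0.019638$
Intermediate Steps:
$G{\left(p,j \right)} = \sqrt{j^{2} + p^{2}}$
$\frac{1}{G{\left(-17,48 \right)}} = \frac{1}{\sqrt{48^{2} + \left(-17\right)^{2}}} = \frac{1}{\sqrt{2304 + 289}} = \frac{1}{\sqrt{2593}} = \frac{\sqrt{2593}}{2593}$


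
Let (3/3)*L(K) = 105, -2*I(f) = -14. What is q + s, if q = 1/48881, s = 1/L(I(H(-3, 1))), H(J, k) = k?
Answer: 6998/733215 ≈ 0.0095443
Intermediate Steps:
I(f) = 7 (I(f) = -½*(-14) = 7)
L(K) = 105
s = 1/105 ≈ 0.0095238
q = 1/48881 ≈ 2.0458e-5
q + s = 1/48881 + 1/105 = 6998/733215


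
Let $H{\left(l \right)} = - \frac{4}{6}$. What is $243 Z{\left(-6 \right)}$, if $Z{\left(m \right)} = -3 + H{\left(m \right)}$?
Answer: $-891$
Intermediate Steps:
$H{\left(l \right)} = - \frac{2}{3}$ ($H{\left(l \right)} = \left(-4\right) \frac{1}{6} = - \frac{2}{3}$)
$Z{\left(m \right)} = - \frac{11}{3}$ ($Z{\left(m \right)} = -3 - \frac{2}{3} = - \frac{11}{3}$)
$243 Z{\left(-6 \right)} = 243 \left(- \frac{11}{3}\right) = -891$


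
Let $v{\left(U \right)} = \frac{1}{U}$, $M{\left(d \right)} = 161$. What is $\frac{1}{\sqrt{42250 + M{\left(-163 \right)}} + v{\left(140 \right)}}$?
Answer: $- \frac{140}{831255599} + \frac{19600 \sqrt{42411}}{831255599} \approx 0.0048556$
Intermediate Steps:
$\frac{1}{\sqrt{42250 + M{\left(-163 \right)}} + v{\left(140 \right)}} = \frac{1}{\sqrt{42250 + 161} + \frac{1}{140}} = \frac{1}{\sqrt{42411} + \frac{1}{140}} = \frac{1}{\frac{1}{140} + \sqrt{42411}}$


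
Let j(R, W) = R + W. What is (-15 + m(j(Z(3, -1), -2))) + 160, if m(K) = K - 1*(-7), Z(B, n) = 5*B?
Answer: 165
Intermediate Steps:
m(K) = 7 + K (m(K) = K + 7 = 7 + K)
(-15 + m(j(Z(3, -1), -2))) + 160 = (-15 + (7 + (5*3 - 2))) + 160 = (-15 + (7 + (15 - 2))) + 160 = (-15 + (7 + 13)) + 160 = (-15 + 20) + 160 = 5 + 160 = 165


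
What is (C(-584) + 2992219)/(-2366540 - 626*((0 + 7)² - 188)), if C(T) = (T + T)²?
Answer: -4356443/2279526 ≈ -1.9111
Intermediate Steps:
C(T) = 4*T² (C(T) = (2*T)² = 4*T²)
(C(-584) + 2992219)/(-2366540 - 626*((0 + 7)² - 188)) = (4*(-584)² + 2992219)/(-2366540 - 626*((0 + 7)² - 188)) = (4*341056 + 2992219)/(-2366540 - 626*(7² - 188)) = (1364224 + 2992219)/(-2366540 - 626*(49 - 188)) = 4356443/(-2366540 - 626*(-139)) = 4356443/(-2366540 + 87014) = 4356443/(-2279526) = 4356443*(-1/2279526) = -4356443/2279526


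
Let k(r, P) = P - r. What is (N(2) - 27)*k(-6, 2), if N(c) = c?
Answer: -200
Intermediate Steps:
(N(2) - 27)*k(-6, 2) = (2 - 27)*(2 - 1*(-6)) = -25*(2 + 6) = -25*8 = -200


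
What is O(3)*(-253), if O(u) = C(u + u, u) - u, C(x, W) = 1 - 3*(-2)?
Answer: -1012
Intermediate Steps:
C(x, W) = 7 (C(x, W) = 1 + 6 = 7)
O(u) = 7 - u
O(3)*(-253) = (7 - 1*3)*(-253) = (7 - 3)*(-253) = 4*(-253) = -1012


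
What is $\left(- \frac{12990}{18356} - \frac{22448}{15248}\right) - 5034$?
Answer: $- \frac{44049622025}{8746634} \approx -5036.2$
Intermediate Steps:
$\left(- \frac{12990}{18356} - \frac{22448}{15248}\right) - 5034 = \left(\left(-12990\right) \frac{1}{18356} - \frac{1403}{953}\right) - 5034 = \left(- \frac{6495}{9178} - \frac{1403}{953}\right) - 5034 = - \frac{19066469}{8746634} - 5034 = - \frac{44049622025}{8746634}$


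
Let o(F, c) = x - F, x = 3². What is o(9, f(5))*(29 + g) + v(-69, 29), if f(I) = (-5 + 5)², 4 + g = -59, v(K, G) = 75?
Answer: 75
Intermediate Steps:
x = 9
g = -63 (g = -4 - 59 = -63)
f(I) = 0 (f(I) = 0² = 0)
o(F, c) = 9 - F
o(9, f(5))*(29 + g) + v(-69, 29) = (9 - 1*9)*(29 - 63) + 75 = (9 - 9)*(-34) + 75 = 0*(-34) + 75 = 0 + 75 = 75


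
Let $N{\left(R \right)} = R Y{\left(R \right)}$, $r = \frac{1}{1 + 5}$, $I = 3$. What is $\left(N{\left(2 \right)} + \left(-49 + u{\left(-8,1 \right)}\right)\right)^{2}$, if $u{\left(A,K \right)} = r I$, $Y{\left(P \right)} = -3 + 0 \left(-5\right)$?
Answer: $\frac{11881}{4} \approx 2970.3$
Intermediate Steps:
$r = \frac{1}{6} \approx 0.16667$
$Y{\left(P \right)} = -3$ ($Y{\left(P \right)} = -3 + 0 = -3$)
$u{\left(A,K \right)} = \frac{1}{2}$ ($u{\left(A,K \right)} = \frac{1}{6} \cdot 3 = \frac{1}{2}$)
$N{\left(R \right)} = - 3 R$ ($N{\left(R \right)} = R \left(-3\right) = - 3 R$)
$\left(N{\left(2 \right)} + \left(-49 + u{\left(-8,1 \right)}\right)\right)^{2} = \left(\left(-3\right) 2 + \left(-49 + \frac{1}{2}\right)\right)^{2} = \left(-6 - \frac{97}{2}\right)^{2} = \left(- \frac{109}{2}\right)^{2} = \frac{11881}{4}$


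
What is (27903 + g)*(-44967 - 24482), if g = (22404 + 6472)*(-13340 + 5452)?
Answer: 15816730912265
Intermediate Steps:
g = -227773888 (g = 28876*(-7888) = -227773888)
(27903 + g)*(-44967 - 24482) = (27903 - 227773888)*(-44967 - 24482) = -227745985*(-69449) = 15816730912265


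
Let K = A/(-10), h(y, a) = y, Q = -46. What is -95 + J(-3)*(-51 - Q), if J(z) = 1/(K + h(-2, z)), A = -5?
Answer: -275/3 ≈ -91.667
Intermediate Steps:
K = 1/2 (K = -5/(-10) = -5*(-1/10) = 1/2 ≈ 0.50000)
J(z) = -2/3 (J(z) = 1/(1/2 - 2) = 1/(-3/2) = -2/3)
-95 + J(-3)*(-51 - Q) = -95 - 2*(-51 - 1*(-46))/3 = -95 - 2*(-51 + 46)/3 = -95 - 2/3*(-5) = -95 + 10/3 = -275/3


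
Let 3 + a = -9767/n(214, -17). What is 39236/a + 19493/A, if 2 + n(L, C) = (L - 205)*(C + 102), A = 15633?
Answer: -605921213/244134 ≈ -2481.9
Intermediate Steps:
n(L, C) = -2 + (-205 + L)*(102 + C) (n(L, C) = -2 + (L - 205)*(C + 102) = -2 + (-205 + L)*(102 + C))
a = -12056/763 (a = -3 - 9767/(-20912 - 205*(-17) + 102*214 - 17*214) = -3 - 9767/(-20912 + 3485 + 21828 - 3638) = -3 - 9767/763 = -12056/763 ≈ -15.801)
39236/a + 19493/A = 39236/(-12056/763) + 19493/15633 = 39236*(-763/12056) + 19493*(1/15633) = -7484267/3014 + 101/81 = -605921213/244134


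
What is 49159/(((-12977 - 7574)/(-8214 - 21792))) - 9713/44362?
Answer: 65436631877485/911683462 ≈ 71776.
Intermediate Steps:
49159/(((-12977 - 7574)/(-8214 - 21792))) - 9713/44362 = 49159/((-20551/(-30006))) - 9713*1/44362 = 49159/((-20551*(-1/30006))) - 9713/44362 = 49159/(20551/30006) - 9713/44362 = 49159*(30006/20551) - 9713/44362 = 1475064954/20551 - 9713/44362 = 65436631877485/911683462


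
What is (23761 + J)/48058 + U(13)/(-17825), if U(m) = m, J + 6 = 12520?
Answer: 645977121/856633850 ≈ 0.75409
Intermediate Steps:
J = 12514 (J = -6 + 12520 = 12514)
(23761 + J)/48058 + U(13)/(-17825) = (23761 + 12514)/48058 + 13/(-17825) = 36275*(1/48058) + 13*(-1/17825) = 36275/48058 - 13/17825 = 645977121/856633850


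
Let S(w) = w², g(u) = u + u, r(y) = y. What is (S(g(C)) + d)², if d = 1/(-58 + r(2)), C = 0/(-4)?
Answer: 1/3136 ≈ 0.00031888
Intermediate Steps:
C = 0 (C = 0*(-¼) = 0)
g(u) = 2*u
d = -1/56 (d = 1/(-58 + 2) = 1/(-56) = -1/56 ≈ -0.017857)
(S(g(C)) + d)² = ((2*0)² - 1/56)² = (0² - 1/56)² = (0 - 1/56)² = (-1/56)² = 1/3136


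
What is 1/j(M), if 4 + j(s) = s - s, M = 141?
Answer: -¼ ≈ -0.25000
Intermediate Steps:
j(s) = -4 (j(s) = -4 + (s - s) = -4 + 0 = -4)
1/j(M) = 1/(-4) = -¼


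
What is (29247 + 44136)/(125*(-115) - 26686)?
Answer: -24461/13687 ≈ -1.7872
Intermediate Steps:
(29247 + 44136)/(125*(-115) - 26686) = 73383/(-14375 - 26686) = 73383/(-41061) = 73383*(-1/41061) = -24461/13687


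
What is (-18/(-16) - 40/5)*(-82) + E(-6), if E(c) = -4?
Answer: 2239/4 ≈ 559.75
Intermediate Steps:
(-18/(-16) - 40/5)*(-82) + E(-6) = (-18/(-16) - 40/5)*(-82) - 4 = (-18*(-1/16) - 40*⅕)*(-82) - 4 = (9/8 - 8)*(-82) - 4 = -55/8*(-82) - 4 = 2255/4 - 4 = 2239/4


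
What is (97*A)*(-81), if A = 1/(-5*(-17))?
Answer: -7857/85 ≈ -92.435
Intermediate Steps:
A = 1/85 ≈ 0.011765
(97*A)*(-81) = (97*(1/85))*(-81) = (97/85)*(-81) = -7857/85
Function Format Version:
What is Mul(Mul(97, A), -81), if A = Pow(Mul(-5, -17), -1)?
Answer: Rational(-7857, 85) ≈ -92.435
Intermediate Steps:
A = Rational(1, 85) (A = Pow(85, -1) = Rational(1, 85) ≈ 0.011765)
Mul(Mul(97, A), -81) = Mul(Mul(97, Rational(1, 85)), -81) = Mul(Rational(97, 85), -81) = Rational(-7857, 85)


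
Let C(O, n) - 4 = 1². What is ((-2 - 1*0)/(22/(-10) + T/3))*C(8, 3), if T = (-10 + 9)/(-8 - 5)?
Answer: 975/212 ≈ 4.5991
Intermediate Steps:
C(O, n) = 5 (C(O, n) = 4 + 1² = 4 + 1 = 5)
T = 1/13 (T = -1/(-13) = -1*(-1/13) = 1/13 ≈ 0.076923)
((-2 - 1*0)/(22/(-10) + T/3))*C(8, 3) = ((-2 - 1*0)/(22/(-10) + (1/13)/3))*5 = ((-2 + 0)/(22*(-⅒) + (1/13)*(⅓)))*5 = -2/(-11/5 + 1/39)*5 = -2/(-424/195)*5 = -2*(-195/424)*5 = (195/212)*5 = 975/212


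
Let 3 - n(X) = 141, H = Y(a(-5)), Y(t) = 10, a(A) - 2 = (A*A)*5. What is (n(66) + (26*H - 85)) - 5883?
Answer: -5846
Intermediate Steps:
a(A) = 2 + 5*A² (a(A) = 2 + (A*A)*5 = 2 + A²*5 = 2 + 5*A²)
H = 10
n(X) = -138 (n(X) = 3 - 1*141 = 3 - 141 = -138)
(n(66) + (26*H - 85)) - 5883 = (-138 + (26*10 - 85)) - 5883 = (-138 + (260 - 85)) - 5883 = (-138 + 175) - 5883 = 37 - 5883 = -5846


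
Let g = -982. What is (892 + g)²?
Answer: 8100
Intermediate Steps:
(892 + g)² = (892 - 982)² = (-90)² = 8100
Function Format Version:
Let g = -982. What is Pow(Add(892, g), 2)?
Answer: 8100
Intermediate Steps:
Pow(Add(892, g), 2) = Pow(Add(892, -982), 2) = Pow(-90, 2) = 8100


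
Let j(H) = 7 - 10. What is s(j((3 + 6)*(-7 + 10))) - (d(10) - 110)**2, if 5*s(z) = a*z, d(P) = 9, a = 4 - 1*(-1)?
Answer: -10204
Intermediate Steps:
a = 5 (a = 4 + 1 = 5)
j(H) = -3
s(z) = z (s(z) = (5*z)/5 = z)
s(j((3 + 6)*(-7 + 10))) - (d(10) - 110)**2 = -3 - (9 - 110)**2 = -3 - 1*(-101)**2 = -3 - 1*10201 = -3 - 10201 = -10204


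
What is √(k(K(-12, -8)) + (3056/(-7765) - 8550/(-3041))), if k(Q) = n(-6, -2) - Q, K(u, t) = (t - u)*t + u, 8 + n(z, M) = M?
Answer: 2*√5076589311765590/23613365 ≈ 6.0347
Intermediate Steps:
n(z, M) = -8 + M
K(u, t) = u + t*(t - u) (K(u, t) = t*(t - u) + u = u + t*(t - u))
k(Q) = -10 - Q (k(Q) = (-8 - 2) - Q = -10 - Q)
√(k(K(-12, -8)) + (3056/(-7765) - 8550/(-3041))) = √((-10 - (-12 + (-8)² - 1*(-8)*(-12))) + (3056/(-7765) - 8550/(-3041))) = √((-10 - (-12 + 64 - 96)) + (3056*(-1/7765) - 8550*(-1/3041))) = √((-10 - 1*(-44)) + (-3056/7765 + 8550/3041)) = √((-10 + 44) + 57097454/23613365) = √(34 + 57097454/23613365) = √(859951864/23613365) = 2*√5076589311765590/23613365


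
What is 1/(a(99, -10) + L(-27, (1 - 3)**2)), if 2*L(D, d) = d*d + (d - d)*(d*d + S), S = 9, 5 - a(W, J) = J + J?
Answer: 1/33 ≈ 0.030303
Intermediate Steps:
a(W, J) = 5 - 2*J (a(W, J) = 5 - (J + J) = 5 - 2*J)
L(D, d) = d**2/2 (L(D, d) = (d*d + (d - d)*(d*d + 9))/2 = (d**2 + 0*(d**2 + 9))/2 = (d**2 + 0*(9 + d**2))/2 = (d**2 + 0)/2 = d**2/2)
1/(a(99, -10) + L(-27, (1 - 3)**2)) = 1/((5 - 2*(-10)) + ((1 - 3)**2)**2/2) = 1/((5 + 20) + ((-2)**2)**2/2) = 1/(25 + (1/2)*4**2) = 1/(25 + (1/2)*16) = 1/(25 + 8) = 1/33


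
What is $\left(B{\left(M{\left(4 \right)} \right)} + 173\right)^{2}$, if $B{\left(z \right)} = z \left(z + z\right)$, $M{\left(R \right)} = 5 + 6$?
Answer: $172225$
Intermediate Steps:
$M{\left(R \right)} = 11$
$B{\left(z \right)} = 2 z^{2}$ ($B{\left(z \right)} = z 2 z = 2 z^{2}$)
$\left(B{\left(M{\left(4 \right)} \right)} + 173\right)^{2} = \left(2 \cdot 11^{2} + 173\right)^{2} = \left(2 \cdot 121 + 173\right)^{2} = \left(242 + 173\right)^{2} = 415^{2} = 172225$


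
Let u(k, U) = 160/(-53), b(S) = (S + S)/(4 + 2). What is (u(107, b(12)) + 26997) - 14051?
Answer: 685978/53 ≈ 12943.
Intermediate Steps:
b(S) = S/3 (b(S) = (2*S)/6 = (2*S)*(⅙) = S/3)
u(k, U) = -160/53 (u(k, U) = 160*(-1/53) = -160/53)
(u(107, b(12)) + 26997) - 14051 = (-160/53 + 26997) - 14051 = 1430681/53 - 14051 = 685978/53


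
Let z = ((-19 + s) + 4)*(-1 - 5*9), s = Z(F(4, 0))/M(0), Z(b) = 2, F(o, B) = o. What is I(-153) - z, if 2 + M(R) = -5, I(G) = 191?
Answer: -3585/7 ≈ -512.14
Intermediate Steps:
M(R) = -7 (M(R) = -2 - 5 = -7)
s = -2/7 (s = 2/(-7) = 2*(-⅐) = -2/7 ≈ -0.28571)
z = 4922/7 (z = ((-19 - 2/7) + 4)*(-1 - 5*9) = (-135/7 + 4)*(-1 - 45) = -107/7*(-46) = 4922/7 ≈ 703.14)
I(-153) - z = 191 - 1*4922/7 = 191 - 4922/7 = -3585/7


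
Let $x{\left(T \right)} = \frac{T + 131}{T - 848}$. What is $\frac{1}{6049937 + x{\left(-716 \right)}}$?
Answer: $\frac{1564}{9462102053} \approx 1.6529 \cdot 10^{-7}$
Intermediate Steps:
$x{\left(T \right)} = \frac{131 + T}{-848 + T}$
$\frac{1}{6049937 + x{\left(-716 \right)}} = \frac{1}{6049937 + \frac{131 - 716}{-848 - 716}} = \frac{1}{6049937 + \frac{1}{-1564} \left(-585\right)} = \frac{1}{6049937 - - \frac{585}{1564}} = \frac{1}{6049937 + \frac{585}{1564}} = \frac{1}{\frac{9462102053}{1564}} = \frac{1564}{9462102053}$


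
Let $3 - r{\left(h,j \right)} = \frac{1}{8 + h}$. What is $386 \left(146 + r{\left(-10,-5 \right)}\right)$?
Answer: $57707$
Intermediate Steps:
$r{\left(h,j \right)} = 3 - \frac{1}{8 + h}$
$386 \left(146 + r{\left(-10,-5 \right)}\right) = 386 \left(146 + \frac{23 + 3 \left(-10\right)}{8 - 10}\right) = 386 \left(146 + \frac{23 - 30}{-2}\right) = 386 \left(146 - - \frac{7}{2}\right) = 386 \left(146 + \frac{7}{2}\right) = 386 \cdot \frac{299}{2} = 57707$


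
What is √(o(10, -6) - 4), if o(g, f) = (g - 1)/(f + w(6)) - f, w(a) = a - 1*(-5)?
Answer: √95/5 ≈ 1.9494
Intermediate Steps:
w(a) = 5 + a (w(a) = a + 5 = 5 + a)
o(g, f) = -f + (-1 + g)/(11 + f) (o(g, f) = (g - 1)/(f + (5 + 6)) - f = (-1 + g)/(f + 11) - f = (-1 + g)/(11 + f) - f = -f + (-1 + g)/(11 + f))
√(o(10, -6) - 4) = √((-1 + 10 - 1*(-6)² - 11*(-6))/(11 - 6) - 4) = √((-1 + 10 - 1*36 + 66)/5 - 4) = √((-1 + 10 - 36 + 66)/5 - 4) = √((⅕)*39 - 4) = √(39/5 - 4) = √(19/5) = √95/5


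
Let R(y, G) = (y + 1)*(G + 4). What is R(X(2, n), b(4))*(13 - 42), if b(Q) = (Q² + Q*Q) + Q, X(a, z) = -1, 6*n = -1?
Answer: 0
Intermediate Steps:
n = -⅙ (n = (⅙)*(-1) = -⅙ ≈ -0.16667)
b(Q) = Q + 2*Q² (b(Q) = (Q² + Q²) + Q = 2*Q² + Q = Q + 2*Q²)
R(y, G) = (1 + y)*(4 + G)
R(X(2, n), b(4))*(13 - 42) = (4 + 4*(1 + 2*4) + 4*(-1) + (4*(1 + 2*4))*(-1))*(13 - 42) = (4 + 4*(1 + 8) - 4 + (4*(1 + 8))*(-1))*(-29) = (4 + 4*9 - 4 + (4*9)*(-1))*(-29) = (4 + 36 - 4 + 36*(-1))*(-29) = (4 + 36 - 4 - 36)*(-29) = 0*(-29) = 0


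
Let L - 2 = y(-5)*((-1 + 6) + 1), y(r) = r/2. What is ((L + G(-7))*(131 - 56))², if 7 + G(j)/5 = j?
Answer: 38750625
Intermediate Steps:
y(r) = r/2 (y(r) = r*(½) = r/2)
G(j) = -35 + 5*j
L = -13 (L = 2 + ((½)*(-5))*((-1 + 6) + 1) = 2 - 5*(5 + 1)/2 = 2 - 5/2*6 = 2 - 15 = -13)
((L + G(-7))*(131 - 56))² = ((-13 + (-35 + 5*(-7)))*(131 - 56))² = ((-13 + (-35 - 35))*75)² = ((-13 - 70)*75)² = (-83*75)² = (-6225)² = 38750625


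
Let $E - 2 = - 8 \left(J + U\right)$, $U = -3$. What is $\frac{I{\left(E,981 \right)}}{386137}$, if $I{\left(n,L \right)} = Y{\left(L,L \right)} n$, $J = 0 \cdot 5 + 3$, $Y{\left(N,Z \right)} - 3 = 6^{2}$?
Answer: $\frac{78}{386137} \approx 0.000202$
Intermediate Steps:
$Y{\left(N,Z \right)} = 39$ ($Y{\left(N,Z \right)} = 3 + 6^{2} = 3 + 36 = 39$)
$J = 3$ ($J = 0 + 3 = 3$)
$E = 2$ ($E = 2 - 8 \left(3 - 3\right) = 2 - 0 = 2 + 0 = 2$)
$I{\left(n,L \right)} = 39 n$
$\frac{I{\left(E,981 \right)}}{386137} = \frac{39 \cdot 2}{386137} = 78 \cdot \frac{1}{386137} = \frac{78}{386137}$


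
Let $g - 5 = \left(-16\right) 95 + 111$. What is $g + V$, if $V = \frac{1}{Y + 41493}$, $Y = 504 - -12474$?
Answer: $- \frac{76477283}{54471} \approx -1404.0$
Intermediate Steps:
$Y = 12978$ ($Y = 504 + 12474 = 12978$)
$g = -1404$ ($g = 5 + \left(\left(-16\right) 95 + 111\right) = 5 + \left(-1520 + 111\right) = 5 - 1409 = -1404$)
$V = \frac{1}{54471}$ ($V = \frac{1}{12978 + 41493} = \frac{1}{54471} \approx 1.8358 \cdot 10^{-5}$)
$g + V = -1404 + \frac{1}{54471} = - \frac{76477283}{54471}$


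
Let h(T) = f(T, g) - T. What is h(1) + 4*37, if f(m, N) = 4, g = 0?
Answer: 151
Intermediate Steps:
h(T) = 4 - T
h(1) + 4*37 = (4 - 1*1) + 4*37 = (4 - 1) + 148 = 3 + 148 = 151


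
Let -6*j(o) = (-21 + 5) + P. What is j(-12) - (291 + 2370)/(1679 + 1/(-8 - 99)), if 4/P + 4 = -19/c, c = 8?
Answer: 10869739/9162252 ≈ 1.1864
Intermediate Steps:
P = -32/51 (P = 4/(-4 - 19/8) = 4/(-51/8) = 4*(-8/51) = -32/51 ≈ -0.62745)
j(o) = 424/153 (j(o) = -((-21 + 5) - 32/51)/6 = -(-16 - 32/51)/6 = -⅙*(-848/51) = 424/153)
j(-12) - (291 + 2370)/(1679 + 1/(-8 - 99)) = 424/153 - (291 + 2370)/(1679 + 1/(-8 - 99)) = 424/153 - 2661/(1679 + 1/(-107)) = 424/153 - 2661/(1679 - 1/107) = 424/153 - 2661/179652/107 = 424/153 - 2661*107/179652 = 424/153 - 1*94909/59884 = 424/153 - 94909/59884 = 10869739/9162252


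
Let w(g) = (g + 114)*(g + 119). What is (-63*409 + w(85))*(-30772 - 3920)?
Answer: -514447668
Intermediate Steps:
w(g) = (114 + g)*(119 + g)
(-63*409 + w(85))*(-30772 - 3920) = (-63*409 + (13566 + 85**2 + 233*85))*(-30772 - 3920) = (-25767 + (13566 + 7225 + 19805))*(-34692) = (-25767 + 40596)*(-34692) = 14829*(-34692) = -514447668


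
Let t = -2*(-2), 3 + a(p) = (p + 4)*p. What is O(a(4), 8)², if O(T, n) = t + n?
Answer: 144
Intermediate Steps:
a(p) = -3 + p*(4 + p) (a(p) = -3 + (p + 4)*p = -3 + (4 + p)*p = -3 + p*(4 + p))
t = 4
O(T, n) = 4 + n
O(a(4), 8)² = (4 + 8)² = 12² = 144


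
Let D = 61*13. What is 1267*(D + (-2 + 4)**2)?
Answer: 1009799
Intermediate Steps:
D = 793
1267*(D + (-2 + 4)**2) = 1267*(793 + (-2 + 4)**2) = 1267*(793 + 2**2) = 1267*(793 + 4) = 1267*797 = 1009799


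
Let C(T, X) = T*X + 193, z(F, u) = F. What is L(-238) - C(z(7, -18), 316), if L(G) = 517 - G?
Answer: -1650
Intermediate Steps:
C(T, X) = 193 + T*X
L(-238) - C(z(7, -18), 316) = (517 - 1*(-238)) - (193 + 7*316) = (517 + 238) - (193 + 2212) = 755 - 1*2405 = 755 - 2405 = -1650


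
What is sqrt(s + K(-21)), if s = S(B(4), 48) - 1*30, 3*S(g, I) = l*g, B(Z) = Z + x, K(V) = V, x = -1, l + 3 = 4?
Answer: 5*I*sqrt(2) ≈ 7.0711*I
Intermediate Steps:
l = 1 (l = -3 + 4 = 1)
B(Z) = -1 + Z (B(Z) = Z - 1 = -1 + Z)
S(g, I) = g/3 (S(g, I) = (1*g)/3 = g/3)
s = -29 (s = (-1 + 4)/3 - 1*30 = (1/3)*3 - 30 = 1 - 30 = -29)
sqrt(s + K(-21)) = sqrt(-29 - 21) = sqrt(-50) = 5*I*sqrt(2)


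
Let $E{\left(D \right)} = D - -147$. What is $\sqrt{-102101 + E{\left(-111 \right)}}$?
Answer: $i \sqrt{102065} \approx 319.48 i$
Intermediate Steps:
$E{\left(D \right)} = 147 + D$ ($E{\left(D \right)} = D + 147 = 147 + D$)
$\sqrt{-102101 + E{\left(-111 \right)}} = \sqrt{-102101 + \left(147 - 111\right)} = \sqrt{-102101 + 36} = \sqrt{-102065} = i \sqrt{102065}$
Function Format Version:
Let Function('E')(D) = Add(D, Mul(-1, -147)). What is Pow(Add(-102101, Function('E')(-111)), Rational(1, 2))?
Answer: Mul(I, Pow(102065, Rational(1, 2))) ≈ Mul(319.48, I)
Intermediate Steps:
Function('E')(D) = Add(147, D) (Function('E')(D) = Add(D, 147) = Add(147, D))
Pow(Add(-102101, Function('E')(-111)), Rational(1, 2)) = Pow(Add(-102101, Add(147, -111)), Rational(1, 2)) = Pow(Add(-102101, 36), Rational(1, 2)) = Pow(-102065, Rational(1, 2)) = Mul(I, Pow(102065, Rational(1, 2)))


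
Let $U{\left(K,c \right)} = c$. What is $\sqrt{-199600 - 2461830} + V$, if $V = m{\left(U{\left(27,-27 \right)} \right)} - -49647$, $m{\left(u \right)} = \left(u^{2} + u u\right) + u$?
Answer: $51078 + i \sqrt{2661430} \approx 51078.0 + 1631.4 i$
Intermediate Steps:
$m{\left(u \right)} = u + 2 u^{2}$ ($m{\left(u \right)} = \left(u^{2} + u^{2}\right) + u = 2 u^{2} + u = u + 2 u^{2}$)
$V = 51078$ ($V = - 27 \left(1 + 2 \left(-27\right)\right) - -49647 = - 27 \left(1 - 54\right) + 49647 = \left(-27\right) \left(-53\right) + 49647 = 1431 + 49647 = 51078$)
$\sqrt{-199600 - 2461830} + V = \sqrt{-199600 - 2461830} + 51078 = \sqrt{-2661430} + 51078 = i \sqrt{2661430} + 51078 = 51078 + i \sqrt{2661430}$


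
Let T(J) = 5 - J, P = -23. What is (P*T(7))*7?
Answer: 322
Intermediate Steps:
(P*T(7))*7 = -23*(5 - 1*7)*7 = -23*(5 - 7)*7 = -23*(-2)*7 = 46*7 = 322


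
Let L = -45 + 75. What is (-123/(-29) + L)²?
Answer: 986049/841 ≈ 1172.5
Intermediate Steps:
L = 30
(-123/(-29) + L)² = (-123/(-29) + 30)² = (-123*(-1/29) + 30)² = (123/29 + 30)² = (993/29)² = 986049/841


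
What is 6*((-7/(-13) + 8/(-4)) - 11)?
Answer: -972/13 ≈ -74.769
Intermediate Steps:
6*((-7/(-13) + 8/(-4)) - 11) = 6*((-7*(-1/13) + 8*(-¼)) - 11) = 6*((7/13 - 2) - 11) = 6*(-19/13 - 11) = 6*(-162/13) = -972/13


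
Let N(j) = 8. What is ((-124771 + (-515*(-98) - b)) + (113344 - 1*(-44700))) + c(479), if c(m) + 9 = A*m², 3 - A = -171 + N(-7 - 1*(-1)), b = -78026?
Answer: 38248966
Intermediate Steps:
A = 166 (A = 3 - (-171 + 8) = 3 - 1*(-163) = 3 + 163 = 166)
c(m) = -9 + 166*m²
((-124771 + (-515*(-98) - b)) + (113344 - 1*(-44700))) + c(479) = ((-124771 + (-515*(-98) - 1*(-78026))) + (113344 - 1*(-44700))) + (-9 + 166*479²) = ((-124771 + (50470 + 78026)) + (113344 + 44700)) + (-9 + 166*229441) = ((-124771 + 128496) + 158044) + (-9 + 38087206) = (3725 + 158044) + 38087197 = 161769 + 38087197 = 38248966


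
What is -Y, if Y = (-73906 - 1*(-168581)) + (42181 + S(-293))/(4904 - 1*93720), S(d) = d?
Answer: -75076901/793 ≈ -94675.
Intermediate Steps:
Y = 75076901/793 (Y = (-73906 - 1*(-168581)) + (42181 - 293)/(4904 - 1*93720) = (-73906 + 168581) + 41888/(4904 - 93720) = 94675 + 41888/(-88816) = 94675 + 41888*(-1/88816) = 94675 - 374/793 = 75076901/793 ≈ 94675.)
-Y = -1*75076901/793 = -75076901/793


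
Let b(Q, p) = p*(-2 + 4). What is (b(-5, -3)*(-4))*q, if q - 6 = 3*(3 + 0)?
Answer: 360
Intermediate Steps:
b(Q, p) = 2*p (b(Q, p) = p*2 = 2*p)
q = 15 (q = 6 + 3*(3 + 0) = 6 + 3*3 = 6 + 9 = 15)
(b(-5, -3)*(-4))*q = ((2*(-3))*(-4))*15 = -6*(-4)*15 = 24*15 = 360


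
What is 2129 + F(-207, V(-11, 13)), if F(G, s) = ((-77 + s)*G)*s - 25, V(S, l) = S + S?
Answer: -448742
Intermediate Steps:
V(S, l) = 2*S
F(G, s) = -25 + G*s*(-77 + s) (F(G, s) = (G*(-77 + s))*s - 25 = G*s*(-77 + s) - 25 = -25 + G*s*(-77 + s))
2129 + F(-207, V(-11, 13)) = 2129 + (-25 - 207*(2*(-11))² - 77*(-207)*2*(-11)) = 2129 + (-25 - 207*(-22)² - 77*(-207)*(-22)) = 2129 + (-25 - 207*484 - 350658) = 2129 + (-25 - 100188 - 350658) = 2129 - 450871 = -448742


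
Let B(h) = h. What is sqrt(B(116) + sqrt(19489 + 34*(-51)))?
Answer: sqrt(116 + sqrt(17755)) ≈ 15.788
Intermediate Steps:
sqrt(B(116) + sqrt(19489 + 34*(-51))) = sqrt(116 + sqrt(19489 + 34*(-51))) = sqrt(116 + sqrt(19489 - 1734)) = sqrt(116 + sqrt(17755))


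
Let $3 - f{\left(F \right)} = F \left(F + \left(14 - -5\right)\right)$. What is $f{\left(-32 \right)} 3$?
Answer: $-1239$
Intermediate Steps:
$f{\left(F \right)} = 3 - F \left(19 + F\right)$ ($f{\left(F \right)} = 3 - F \left(F + \left(14 - -5\right)\right) = 3 - F \left(F + \left(14 + 5\right)\right) = 3 - F \left(F + 19\right) = 3 - F \left(19 + F\right)$)
$f{\left(-32 \right)} 3 = \left(3 - \left(-32\right)^{2} - -608\right) 3 = \left(3 - 1024 + 608\right) 3 = \left(-413\right) 3 = -1239$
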